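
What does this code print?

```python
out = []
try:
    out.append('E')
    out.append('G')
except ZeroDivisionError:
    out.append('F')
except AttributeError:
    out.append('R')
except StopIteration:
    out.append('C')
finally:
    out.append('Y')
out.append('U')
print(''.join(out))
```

Execution trace: 'E' (try body) → 'G' (try body, no exception) → 'Y' (finally) → 'U' (after the try/except). Output: EGYU

Answer: EGYU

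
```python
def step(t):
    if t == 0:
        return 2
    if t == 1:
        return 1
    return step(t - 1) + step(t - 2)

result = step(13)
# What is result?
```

Build up from base cases: step(0)=2, step(1)=1, step(2)=3, step(3)=4, step(4)=7, step(5)=11, step(6)=18, ..., step(13)=521

Answer: 521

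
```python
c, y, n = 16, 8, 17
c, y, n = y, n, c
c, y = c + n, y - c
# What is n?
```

Trace:
`c, y, n = 16, 8, 17` → c = 16; y = 8; n = 17
`c, y, n = y, n, c` → c = 8; y = 17; n = 16
`c, y = c + n, y - c` → c = 24; y = 9
So n = 16

Answer: 16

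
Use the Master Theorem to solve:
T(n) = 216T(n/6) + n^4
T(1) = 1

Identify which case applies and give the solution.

a=216, b=6, f(n)=n^4. log_6(216) = 3. Since c=4 > 3 and the regularity condition holds (216(n/6)^4 = (216/6^4)n^4 with 216/6^4 < 1), Case 3 applies: T(n) = Θ(f(n)) = O(n^4).

Answer: O(n^4) - Case 3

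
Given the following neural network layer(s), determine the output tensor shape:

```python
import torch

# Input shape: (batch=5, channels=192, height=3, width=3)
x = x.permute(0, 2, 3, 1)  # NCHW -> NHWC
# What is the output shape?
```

Input: (5, 192, 3, 3) -> Output: (5, 3, 3, 192)

Answer: (5, 3, 3, 192)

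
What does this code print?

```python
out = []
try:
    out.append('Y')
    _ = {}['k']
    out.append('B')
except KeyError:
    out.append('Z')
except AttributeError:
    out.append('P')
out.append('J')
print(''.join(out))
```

Execution trace: 'Y' (try body) → 'Z' (except KeyError) → 'J' (after the try/except). Output: YZJ

Answer: YZJ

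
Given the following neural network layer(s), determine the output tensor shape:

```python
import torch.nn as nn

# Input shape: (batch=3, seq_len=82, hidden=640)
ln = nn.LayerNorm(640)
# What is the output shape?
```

Input: (3, 82, 640) -> Output: (3, 82, 640)

Answer: (3, 82, 640)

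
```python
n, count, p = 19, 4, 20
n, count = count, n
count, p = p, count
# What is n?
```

Trace:
`n, count, p = 19, 4, 20` → n = 19; count = 4; p = 20
`n, count = count, n` → n = 4; count = 19
`count, p = p, count` → count = 20; p = 19
So n = 4

Answer: 4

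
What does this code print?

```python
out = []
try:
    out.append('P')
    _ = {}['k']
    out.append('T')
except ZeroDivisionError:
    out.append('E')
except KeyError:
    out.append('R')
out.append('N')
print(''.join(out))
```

Execution trace: 'P' (try body) → 'R' (except KeyError) → 'N' (after the try/except). Output: PRN

Answer: PRN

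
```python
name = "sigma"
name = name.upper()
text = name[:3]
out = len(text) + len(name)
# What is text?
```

Trace:
`name = "sigma"` → name = 'sigma'
`name = name.upper()` → name = 'SIGMA'
`text = name[:3]` → text = 'SIG'
`out = len(text) + len(name)` → out = 8
So text = 'SIG'

Answer: 'SIG'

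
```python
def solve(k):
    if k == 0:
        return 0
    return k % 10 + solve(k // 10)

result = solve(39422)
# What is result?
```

Sum of digits of 39422: 2 + 2 + 4 + 9 + 3 = 20

Answer: 20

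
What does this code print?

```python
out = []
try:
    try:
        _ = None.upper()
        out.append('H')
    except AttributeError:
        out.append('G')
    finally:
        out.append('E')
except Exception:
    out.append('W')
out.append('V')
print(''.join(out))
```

Execution trace: 'G' (inner except AttributeError) → 'E' (inner finally) → 'V' (after the try/except). Output: GEV

Answer: GEV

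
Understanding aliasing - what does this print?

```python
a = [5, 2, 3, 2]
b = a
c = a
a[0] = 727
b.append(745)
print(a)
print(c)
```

Key concept: multiple aliases.
Step by step:
`a = [5, 2, 3, 2]` → a = [5, 2, 3, 2]
`b = a` → b = [5, 2, 3, 2] (same object as a)
`c = a` → c = [5, 2, 3, 2] (same object as a, b)
`a[0] = 727` → a = [727, 2, 3, 2] (same object as b, c); b = [727, 2, 3, 2] (same object as a, c); c = [727, 2, 3, 2] (same object as a, b)
`b.append(745)` → a = [727, 2, 3, 2, 745] (same object as b, c); b = [727, 2, 3, 2, 745] (same object as a, c); c = [727, 2, 3, 2, 745] (same object as a, b)
`print(a)` → prints [727, 2, 3, 2, 745]
`print(c)` → prints [727, 2, 3, 2, 745]

Answer:
[727, 2, 3, 2, 745]
[727, 2, 3, 2, 745]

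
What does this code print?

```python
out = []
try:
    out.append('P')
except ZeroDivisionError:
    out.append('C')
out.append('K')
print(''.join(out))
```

Execution trace: 'P' (try body, no exception) → 'K' (after the try/except). Output: PK

Answer: PK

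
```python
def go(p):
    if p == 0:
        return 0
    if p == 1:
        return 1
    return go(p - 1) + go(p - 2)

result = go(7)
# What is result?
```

Build up from base cases: go(0)=0, go(1)=1, go(2)=1, go(3)=2, go(4)=3, go(5)=5, go(6)=8, ..., go(7)=13

Answer: 13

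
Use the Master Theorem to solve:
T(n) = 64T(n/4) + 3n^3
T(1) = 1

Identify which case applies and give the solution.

a=64, b=4, f(n)=3n^3. log_4(64) = 3. Since c=3 = 3, Case 2 applies: T(n) = Θ(n^log_b(a) · log n) = O(n^3 log n).

Answer: O(n^3 log n) - Case 2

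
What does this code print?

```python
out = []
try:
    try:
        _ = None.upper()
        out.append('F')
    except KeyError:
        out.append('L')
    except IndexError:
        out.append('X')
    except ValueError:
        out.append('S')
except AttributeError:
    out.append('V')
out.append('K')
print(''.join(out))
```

Execution trace: 'V' (outer except AttributeError) → 'K' (after the try/except). Output: VK

Answer: VK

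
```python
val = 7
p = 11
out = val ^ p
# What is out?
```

Trace:
`val = 7` → val = 7
`p = 11` → p = 11
`out = val ^ p` → out = 12
So out = 12

Answer: 12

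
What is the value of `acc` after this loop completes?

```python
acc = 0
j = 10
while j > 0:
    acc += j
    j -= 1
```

Sum 10 down to 1
`acc` takes the values: 0 → 10 → 19 → 27 → 34 → 40 → 45 → 49 → 52 → 54 → 55

Answer: 55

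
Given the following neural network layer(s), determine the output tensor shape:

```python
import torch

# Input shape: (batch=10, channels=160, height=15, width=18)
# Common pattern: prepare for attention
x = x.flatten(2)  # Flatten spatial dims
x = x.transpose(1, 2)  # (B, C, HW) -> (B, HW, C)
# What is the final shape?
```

Input: (10, 160, 15, 18) -> after flatten(2): (10, 160, 270) -> Output: (10, 270, 160)

Answer: (10, 270, 160)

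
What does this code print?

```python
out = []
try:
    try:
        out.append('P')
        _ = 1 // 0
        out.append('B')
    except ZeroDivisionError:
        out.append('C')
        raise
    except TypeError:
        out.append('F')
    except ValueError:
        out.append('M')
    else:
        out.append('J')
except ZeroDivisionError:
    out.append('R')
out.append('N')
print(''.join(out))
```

Execution trace: 'P' (inner try body) → 'C' (inner except ZeroDivisionError) → 'R' (outer except ZeroDivisionError) → 'N' (after the try/except). Output: PCRN

Answer: PCRN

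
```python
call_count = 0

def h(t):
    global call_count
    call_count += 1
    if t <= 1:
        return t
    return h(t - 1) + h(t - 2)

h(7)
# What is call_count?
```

Calls(t) = 1 + Calls(t-1) + Calls(t-2); Calls(0)=Calls(1)=1. For t=7 this gives 41.

Answer: 41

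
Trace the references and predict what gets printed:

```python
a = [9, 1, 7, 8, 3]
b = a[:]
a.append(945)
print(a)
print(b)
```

Key concept: slice [:] creates copy.
Step by step:
`a = [9, 1, 7, 8, 3]` → a = [9, 1, 7, 8, 3]
`b = a[:]` → b = [9, 1, 7, 8, 3]
`a.append(945)` → a = [9, 1, 7, 8, 3, 945]
`print(a)` → prints [9, 1, 7, 8, 3, 945]
`print(b)` → prints [9, 1, 7, 8, 3]

Answer:
[9, 1, 7, 8, 3, 945]
[9, 1, 7, 8, 3]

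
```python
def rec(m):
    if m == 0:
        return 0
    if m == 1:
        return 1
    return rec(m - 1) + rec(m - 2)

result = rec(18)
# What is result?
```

Build up from base cases: rec(0)=0, rec(1)=1, rec(2)=1, rec(3)=2, rec(4)=3, rec(5)=5, rec(6)=8, ..., rec(18)=2584

Answer: 2584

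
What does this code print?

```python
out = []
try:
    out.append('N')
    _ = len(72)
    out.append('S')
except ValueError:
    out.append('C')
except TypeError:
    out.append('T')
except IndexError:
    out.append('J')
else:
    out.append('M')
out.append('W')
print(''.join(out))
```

Execution trace: 'N' (try body) → 'T' (except TypeError) → 'W' (after the try/except). Output: NTW

Answer: NTW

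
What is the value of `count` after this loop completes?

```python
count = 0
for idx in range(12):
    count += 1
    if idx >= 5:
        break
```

Loop breaks when idx reaches 5, count is 6
`count` takes the values: 0 → 1 → 2 → 3 → 4 → 5 → 6

Answer: 6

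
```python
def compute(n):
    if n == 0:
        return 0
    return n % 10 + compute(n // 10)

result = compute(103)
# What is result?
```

Sum of digits of 103: 3 + 0 + 1 = 4

Answer: 4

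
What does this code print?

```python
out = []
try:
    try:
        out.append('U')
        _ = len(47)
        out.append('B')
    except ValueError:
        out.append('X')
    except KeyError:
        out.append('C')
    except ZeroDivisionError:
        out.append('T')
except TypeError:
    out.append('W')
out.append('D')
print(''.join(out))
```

Execution trace: 'U' (try body) → 'W' (outer except TypeError) → 'D' (after the try/except). Output: UWD

Answer: UWD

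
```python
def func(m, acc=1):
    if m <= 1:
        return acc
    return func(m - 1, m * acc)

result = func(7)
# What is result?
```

Accumulator trace (n, acc): (7, 1) -> (6, 7) -> (5, 42) -> (4, 210) -> (3, 840) -> (2, 2520) -> (1, 5040) -> return 5040

Answer: 5040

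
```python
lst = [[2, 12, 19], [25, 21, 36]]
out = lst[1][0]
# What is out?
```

Trace:
`lst = [[2, 12, 19], [25, 21, 36]]` → lst = [[2, 12, 19], [25, 21, 36]]
`out = lst[1][0]` → out = 25
So out = 25

Answer: 25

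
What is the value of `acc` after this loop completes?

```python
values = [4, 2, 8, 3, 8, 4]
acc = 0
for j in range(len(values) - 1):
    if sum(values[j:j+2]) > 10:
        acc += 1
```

Count windows with sum > 10
`acc` takes the values: 0 → 1 → 2 → 3

Answer: 3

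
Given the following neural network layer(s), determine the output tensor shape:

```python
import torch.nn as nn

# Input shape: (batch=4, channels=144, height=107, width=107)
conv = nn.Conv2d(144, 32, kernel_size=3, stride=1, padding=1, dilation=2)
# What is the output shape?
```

Input: (4, 144, 107, 107) -> Output: (4, 32, 105, 105)

Answer: (4, 32, 105, 105)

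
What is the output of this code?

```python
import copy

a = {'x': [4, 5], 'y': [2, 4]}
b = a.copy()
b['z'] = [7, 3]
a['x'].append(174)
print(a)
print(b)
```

Key concept: shallow copy of dict with mutable values.
Step by step:
`a = {'x': [4, 5], 'y': [2, 4]}` → a = {'x': [4, 5], 'y': [2, 4]}
`b = a.copy()` → b = {'x': [4, 5], 'y': [2, 4]}
`b['z'] = [7, 3]` → b = {'x': [4, 5], 'y': [2, 4], 'z': [7, 3]}
`a['x'].append(174)` → a = {'x': [4, 5, 174], 'y': [2, 4]}; b = {'x': [4, 5, 174], 'y': [2, 4], 'z': [7, 3]}
`print(a)` → prints {'x': [4, 5, 174], 'y': [2, 4]}
`print(b)` → prints {'x': [4, 5, 174], 'y': [2, 4], 'z': [7, 3]}

Answer:
{'x': [4, 5, 174], 'y': [2, 4]}
{'x': [4, 5, 174], 'y': [2, 4], 'z': [7, 3]}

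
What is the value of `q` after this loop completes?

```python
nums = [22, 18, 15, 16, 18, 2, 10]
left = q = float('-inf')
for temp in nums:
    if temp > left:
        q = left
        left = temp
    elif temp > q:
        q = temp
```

Second largest (with repeats) in [22, 18, 15, 16, 18, 2, 10]
`q` takes the values: -inf → 18

Answer: 18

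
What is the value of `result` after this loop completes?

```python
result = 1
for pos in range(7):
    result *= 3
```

3^7 = 2187
`result` takes the values: 1 → 3 → 9 → 27 → 81 → 243 → 729 → 2187

Answer: 2187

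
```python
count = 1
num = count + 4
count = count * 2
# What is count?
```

Trace:
`count = 1` → count = 1
`num = count + 4` → num = 5
`count = count * 2` → count = 2
So count = 2

Answer: 2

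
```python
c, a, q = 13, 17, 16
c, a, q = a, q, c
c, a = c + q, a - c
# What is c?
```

Trace:
`c, a, q = 13, 17, 16` → c = 13; a = 17; q = 16
`c, a, q = a, q, c` → c = 17; a = 16; q = 13
`c, a = c + q, a - c` → c = 30; a = -1
So c = 30

Answer: 30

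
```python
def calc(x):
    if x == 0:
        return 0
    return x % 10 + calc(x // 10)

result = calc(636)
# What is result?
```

Sum of digits of 636: 6 + 3 + 6 = 15

Answer: 15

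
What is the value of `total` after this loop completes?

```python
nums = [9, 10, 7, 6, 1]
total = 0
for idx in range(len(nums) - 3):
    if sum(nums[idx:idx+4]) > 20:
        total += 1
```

Count windows with sum > 20
`total` takes the values: 0 → 1 → 2

Answer: 2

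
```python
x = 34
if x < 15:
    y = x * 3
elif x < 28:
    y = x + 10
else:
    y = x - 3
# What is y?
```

Trace:
`x = 34` → x = 34
`if x < 15: ...` → x < 15 is False, x < 28 is False, take else branch → y = 31
So y = 31

Answer: 31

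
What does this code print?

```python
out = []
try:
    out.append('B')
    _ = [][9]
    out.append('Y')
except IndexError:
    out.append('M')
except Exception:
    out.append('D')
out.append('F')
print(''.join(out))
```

Execution trace: 'B' (try body) → 'M' (except IndexError) → 'F' (after the try/except). Output: BMF

Answer: BMF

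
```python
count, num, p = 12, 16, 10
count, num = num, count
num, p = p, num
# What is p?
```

Trace:
`count, num, p = 12, 16, 10` → count = 12; num = 16; p = 10
`count, num = num, count` → count = 16; num = 12
`num, p = p, num` → num = 10; p = 12
So p = 12

Answer: 12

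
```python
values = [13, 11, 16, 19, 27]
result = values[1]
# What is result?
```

Trace:
`values = [13, 11, 16, 19, 27]` → values = [13, 11, 16, 19, 27]
`result = values[1]` → result = 11
So result = 11

Answer: 11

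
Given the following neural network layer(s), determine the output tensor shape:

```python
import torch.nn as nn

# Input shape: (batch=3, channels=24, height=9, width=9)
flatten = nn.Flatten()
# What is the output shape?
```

Input: (3, 24, 9, 9) -> Output: (3, 1944)

Answer: (3, 1944)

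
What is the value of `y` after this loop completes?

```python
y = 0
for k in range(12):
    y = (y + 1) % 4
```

Increment mod 4, 12 times = 0
`y` takes the values: 0 → 1 → 2 → 3 → 0 → 1 → 2 → 3 → 0 → 1 → 2 → 3 → 0

Answer: 0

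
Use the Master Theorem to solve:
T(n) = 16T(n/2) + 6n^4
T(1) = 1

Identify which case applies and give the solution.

a=16, b=2, f(n)=6n^4. log_2(16) = 4. Since c=4 = 4, Case 2 applies: T(n) = Θ(n^log_b(a) · log n) = O(n^4 log n).

Answer: O(n^4 log n) - Case 2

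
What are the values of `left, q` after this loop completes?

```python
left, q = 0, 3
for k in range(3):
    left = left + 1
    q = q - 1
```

left goes 0→3, q goes 3→0
`left, q` takes the values: (0, 3) → (1, 3) → (1, 2) → (2, 2) → (2, 1) → (3, 1) → (3, 0)

Answer: 3, 0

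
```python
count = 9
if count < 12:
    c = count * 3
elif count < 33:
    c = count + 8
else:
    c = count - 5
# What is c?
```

Trace:
`count = 9` → count = 9
`if count < 12: ...` → count < 12 is True → c = 27
So c = 27

Answer: 27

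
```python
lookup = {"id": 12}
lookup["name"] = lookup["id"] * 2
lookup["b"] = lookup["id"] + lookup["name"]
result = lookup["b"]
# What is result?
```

Trace:
`lookup = {"id": 12}` → lookup = {'id': 12}
`lookup["name"] = lookup["id"] * 2` → lookup = {'id': 12, 'name': 24}
`lookup["b"] = lookup["id"] + lookup["name"]` → lookup = {'id': 12, 'name': 24, 'b': 36}
`result = lookup["b"]` → result = 36
So result = 36

Answer: 36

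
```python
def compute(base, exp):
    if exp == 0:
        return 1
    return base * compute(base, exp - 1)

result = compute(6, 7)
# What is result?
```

compute(6, 7) = 6 * 6 * 6 * 6 * 6 * 6 * 6 = 279936

Answer: 279936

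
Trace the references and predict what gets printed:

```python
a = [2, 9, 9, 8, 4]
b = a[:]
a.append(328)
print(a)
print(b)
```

Key concept: slice [:] creates copy.
Step by step:
`a = [2, 9, 9, 8, 4]` → a = [2, 9, 9, 8, 4]
`b = a[:]` → b = [2, 9, 9, 8, 4]
`a.append(328)` → a = [2, 9, 9, 8, 4, 328]
`print(a)` → prints [2, 9, 9, 8, 4, 328]
`print(b)` → prints [2, 9, 9, 8, 4]

Answer:
[2, 9, 9, 8, 4, 328]
[2, 9, 9, 8, 4]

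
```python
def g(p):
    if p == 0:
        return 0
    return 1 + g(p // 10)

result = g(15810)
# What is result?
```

Count of digits of 15810: 5

Answer: 5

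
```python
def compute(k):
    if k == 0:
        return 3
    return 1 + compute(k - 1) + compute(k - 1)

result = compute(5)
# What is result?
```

compute(k) = 1 + 2·compute(k-1), compute(0)=3. Closed form: (3+1)·2^5 - 1 = 127.

Answer: 127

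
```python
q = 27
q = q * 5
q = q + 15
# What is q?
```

Trace:
`q = 27` → q = 27
`q = q * 5` → q = 135
`q = q + 15` → q = 150
So q = 150

Answer: 150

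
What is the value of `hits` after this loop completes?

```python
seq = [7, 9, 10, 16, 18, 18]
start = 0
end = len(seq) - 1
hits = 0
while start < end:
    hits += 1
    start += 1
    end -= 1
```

Iterations until pointers meet (list length 6)
`hits` takes the values: 0 → 1 → 2 → 3

Answer: 3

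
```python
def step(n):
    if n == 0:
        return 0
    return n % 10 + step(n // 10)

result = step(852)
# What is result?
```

Sum of digits of 852: 2 + 5 + 8 = 15

Answer: 15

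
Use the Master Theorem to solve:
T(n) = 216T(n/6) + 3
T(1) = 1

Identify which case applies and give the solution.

a=216, b=6, f(n)=3. log_6(216) = 3. Since c=0 < 3, Case 1 applies: T(n) = Θ(n^log_b(a)) = O(n^3).

Answer: O(n^3) - Case 1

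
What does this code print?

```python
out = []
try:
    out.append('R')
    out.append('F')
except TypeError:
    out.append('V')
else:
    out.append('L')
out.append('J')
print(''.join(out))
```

Execution trace: 'R' (try body) → 'F' (try body, no exception) → 'L' (else) → 'J' (after the try/except). Output: RFLJ

Answer: RFLJ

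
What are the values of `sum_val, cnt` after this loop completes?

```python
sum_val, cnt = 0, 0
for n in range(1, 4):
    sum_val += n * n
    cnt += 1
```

Sum of squares and count
`sum_val, cnt` takes the values: (0, 0) → (1, 0) → (1, 1) → (5, 1) → (5, 2) → (14, 2) → (14, 3)

Answer: 14, 3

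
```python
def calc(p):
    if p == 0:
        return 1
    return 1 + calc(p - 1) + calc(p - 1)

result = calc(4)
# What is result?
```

calc(p) = 1 + 2·calc(p-1), calc(0)=1. Closed form: (1+1)·2^4 - 1 = 31.

Answer: 31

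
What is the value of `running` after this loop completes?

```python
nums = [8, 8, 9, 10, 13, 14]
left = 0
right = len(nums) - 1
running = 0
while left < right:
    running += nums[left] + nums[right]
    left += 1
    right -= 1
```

Sum of pairs from ends
`running` takes the values: 0 → 22 → 43 → 62

Answer: 62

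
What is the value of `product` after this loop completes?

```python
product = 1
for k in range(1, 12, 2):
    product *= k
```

Product of 1, 3, 5, ... up to 11
`product` takes the values: 1 → 3 → 15 → 105 → 945 → 10395

Answer: 10395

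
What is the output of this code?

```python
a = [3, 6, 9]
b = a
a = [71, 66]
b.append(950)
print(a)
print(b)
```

Key concept: rebinding vs mutation: a is rebound to a new list, b still points at the original.
Step by step:
`a = [3, 6, 9]` → a = [3, 6, 9]
`b = a` → b = [3, 6, 9] (same object as a)
`a = [71, 66]` → a = [71, 66]
`b.append(950)` → b = [3, 6, 9, 950]
`print(a)` → prints [71, 66]
`print(b)` → prints [3, 6, 9, 950]

Answer:
[71, 66]
[3, 6, 9, 950]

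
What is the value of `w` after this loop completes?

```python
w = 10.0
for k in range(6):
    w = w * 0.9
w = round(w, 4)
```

Exponential decay: 10.0 * 0.9^6
`w` takes the values: 10.0 → 9.0 → 8.1 → 7.29 → 6.561 → 5.9049 → 5.31441 → 5.3144

Answer: 5.3144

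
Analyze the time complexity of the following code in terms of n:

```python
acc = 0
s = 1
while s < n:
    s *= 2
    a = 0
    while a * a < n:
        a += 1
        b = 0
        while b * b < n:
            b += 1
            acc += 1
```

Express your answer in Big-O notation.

Each loop level contributes: log n × √n × √n. Multiplying the contributions gives O(n log n).

Answer: O(n log n)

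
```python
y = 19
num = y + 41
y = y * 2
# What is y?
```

Trace:
`y = 19` → y = 19
`num = y + 41` → num = 60
`y = y * 2` → y = 38
So y = 38

Answer: 38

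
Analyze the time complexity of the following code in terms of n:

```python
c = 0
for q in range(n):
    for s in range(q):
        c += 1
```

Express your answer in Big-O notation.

Each loop level contributes: n × n. Multiplying the contributions gives O(n^2).

Answer: O(n^2)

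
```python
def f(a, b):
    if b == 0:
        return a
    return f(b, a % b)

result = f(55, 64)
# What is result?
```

f(55, 64) -> f(64, 55) -> f(55, 9) -> f(9, 1) -> f(1, 0) -> 1

Answer: 1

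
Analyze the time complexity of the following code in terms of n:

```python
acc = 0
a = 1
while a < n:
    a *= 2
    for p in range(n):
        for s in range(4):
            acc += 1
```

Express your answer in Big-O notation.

Each loop level contributes: log n × n × 1. Multiplying the contributions gives O(n log n).

Answer: O(n log n)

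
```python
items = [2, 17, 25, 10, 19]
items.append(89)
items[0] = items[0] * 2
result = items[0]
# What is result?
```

Trace:
`items = [2, 17, 25, 10, 19]` → items = [2, 17, 25, 10, 19]
`items.append(89)` → items = [2, 17, 25, 10, 19, 89]
`items[0] = items[0] * 2` → items = [4, 17, 25, 10, 19, 89]
`result = items[0]` → result = 4
So result = 4

Answer: 4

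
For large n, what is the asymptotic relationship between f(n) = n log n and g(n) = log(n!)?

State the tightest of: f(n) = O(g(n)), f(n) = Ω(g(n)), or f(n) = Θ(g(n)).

n log n vs log(n!): f(n) = Θ(g(n)) — they are asymptotically equivalent (Stirling's approximation).

Answer: f(n) = Θ(g(n)) — they are asymptotically equivalent (Stirling's approximation).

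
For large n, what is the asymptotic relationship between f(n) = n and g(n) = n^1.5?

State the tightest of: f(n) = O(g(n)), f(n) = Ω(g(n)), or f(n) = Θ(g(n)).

n vs n^1.5: f(n) = O(g(n)) but not Ω(g(n)) — n^1.5 grows strictly faster than n.

Answer: f(n) = O(g(n)) but not Ω(g(n)) — n^1.5 grows strictly faster than n.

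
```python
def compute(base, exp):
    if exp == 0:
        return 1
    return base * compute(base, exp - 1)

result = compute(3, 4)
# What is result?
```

compute(3, 4) = 3 * 3 * 3 * 3 = 81

Answer: 81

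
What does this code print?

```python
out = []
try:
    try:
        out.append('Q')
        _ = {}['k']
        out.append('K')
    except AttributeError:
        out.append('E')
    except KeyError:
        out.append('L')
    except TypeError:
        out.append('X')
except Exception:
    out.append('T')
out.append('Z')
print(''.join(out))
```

Execution trace: 'Q' (inner try body) → 'L' (inner except KeyError) → 'Z' (after the try/except). Output: QLZ

Answer: QLZ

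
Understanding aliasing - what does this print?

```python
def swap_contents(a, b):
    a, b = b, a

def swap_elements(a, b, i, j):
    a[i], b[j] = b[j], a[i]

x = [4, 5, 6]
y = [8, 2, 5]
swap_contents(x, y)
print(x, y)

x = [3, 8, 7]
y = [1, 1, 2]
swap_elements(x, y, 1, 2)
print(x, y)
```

Key concept: parameter rebinding vs mutation.
Step by step:
`x = [4, 5, 6]` → x = [4, 5, 6]
`y = [8, 2, 5]` → y = [8, 2, 5]
`swap_contents(x, y)` → no visible change to tracked variables
`print(x, y)` → prints [4, 5, 6] [8, 2, 5]
`x = [3, 8, 7]` → x = [3, 8, 7]
`y = [1, 1, 2]` → y = [1, 1, 2]
`swap_elements(x, y, 1, 2)` → x = [3, 2, 7]; y = [1, 1, 8]
`print(x, y)` → prints [3, 2, 7] [1, 1, 8]

Answer:
[4, 5, 6] [8, 2, 5]
[3, 2, 7] [1, 1, 8]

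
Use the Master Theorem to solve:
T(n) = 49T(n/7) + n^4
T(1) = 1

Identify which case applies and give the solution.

a=49, b=7, f(n)=n^4. log_7(49) = 2. Since c=4 > 2 and the regularity condition holds (49(n/7)^4 = (49/7^4)n^4 with 49/7^4 < 1), Case 3 applies: T(n) = Θ(f(n)) = O(n^4).

Answer: O(n^4) - Case 3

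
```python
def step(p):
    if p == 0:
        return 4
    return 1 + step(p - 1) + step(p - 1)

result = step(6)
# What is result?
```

step(p) = 1 + 2·step(p-1), step(0)=4. Closed form: (4+1)·2^6 - 1 = 319.

Answer: 319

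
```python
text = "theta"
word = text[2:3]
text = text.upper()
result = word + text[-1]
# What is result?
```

Trace:
`text = "theta"` → text = 'theta'
`word = text[2:3]` → word = 'e'
`text = text.upper()` → text = 'THETA'
`result = word + text[-1]` → result = 'eA'
So result = 'eA'

Answer: 'eA'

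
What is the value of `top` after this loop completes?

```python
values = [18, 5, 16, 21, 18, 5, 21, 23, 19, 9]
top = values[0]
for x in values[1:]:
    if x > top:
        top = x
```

Maximum of [18, 5, 16, 21, 18, 5, 21, 23, 19, 9]
`top` takes the values: 18 → 21 → 23

Answer: 23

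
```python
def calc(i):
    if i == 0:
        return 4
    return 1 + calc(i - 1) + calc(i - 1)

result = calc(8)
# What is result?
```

calc(i) = 1 + 2·calc(i-1), calc(0)=4. Closed form: (4+1)·2^8 - 1 = 1279.

Answer: 1279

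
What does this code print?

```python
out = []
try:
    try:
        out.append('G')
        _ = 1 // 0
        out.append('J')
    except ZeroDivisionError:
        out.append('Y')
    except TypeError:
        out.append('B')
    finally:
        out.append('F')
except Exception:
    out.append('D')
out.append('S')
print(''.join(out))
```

Execution trace: 'G' (inner try body) → 'Y' (inner except ZeroDivisionError) → 'F' (inner finally) → 'S' (after the try/except). Output: GYFS

Answer: GYFS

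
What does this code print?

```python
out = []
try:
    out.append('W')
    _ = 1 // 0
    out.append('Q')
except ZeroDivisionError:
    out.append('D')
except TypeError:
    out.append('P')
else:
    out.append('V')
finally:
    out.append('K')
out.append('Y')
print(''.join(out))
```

Execution trace: 'W' (try body) → 'D' (except ZeroDivisionError) → 'K' (finally) → 'Y' (after the try/except). Output: WDKY

Answer: WDKY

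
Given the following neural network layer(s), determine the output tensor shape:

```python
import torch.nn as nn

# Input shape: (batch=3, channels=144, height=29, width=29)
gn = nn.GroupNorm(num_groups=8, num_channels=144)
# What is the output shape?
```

Input: (3, 144, 29, 29) -> Output: (3, 144, 29, 29)

Answer: (3, 144, 29, 29)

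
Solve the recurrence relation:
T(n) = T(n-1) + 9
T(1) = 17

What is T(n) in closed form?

Unrolling: T(n) = T(1) + 9·(n-1) = 17 + 9(n-1) = 9n + 8.

Answer: T(n) = 9n + 8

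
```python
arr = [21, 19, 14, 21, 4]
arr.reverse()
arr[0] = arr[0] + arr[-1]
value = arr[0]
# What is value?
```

Trace:
`arr = [21, 19, 14, 21, 4]` → arr = [21, 19, 14, 21, 4]
`arr.reverse()` → arr = [4, 21, 14, 19, 21]
`arr[0] = arr[0] + arr[-1]` → arr = [25, 21, 14, 19, 21]
`value = arr[0]` → value = 25
So value = 25

Answer: 25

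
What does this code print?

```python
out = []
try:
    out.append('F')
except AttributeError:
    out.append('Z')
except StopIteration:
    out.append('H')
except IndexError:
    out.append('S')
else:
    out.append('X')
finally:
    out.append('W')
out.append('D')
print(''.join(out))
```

Execution trace: 'F' (try body, no exception) → 'X' (else) → 'W' (finally) → 'D' (after the try/except). Output: FXWD

Answer: FXWD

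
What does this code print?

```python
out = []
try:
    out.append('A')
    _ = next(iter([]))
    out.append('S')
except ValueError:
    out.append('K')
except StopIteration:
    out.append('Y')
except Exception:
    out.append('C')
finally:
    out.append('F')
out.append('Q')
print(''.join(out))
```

Execution trace: 'A' (try body) → 'Y' (except StopIteration) → 'F' (finally) → 'Q' (after the try/except). Output: AYFQ

Answer: AYFQ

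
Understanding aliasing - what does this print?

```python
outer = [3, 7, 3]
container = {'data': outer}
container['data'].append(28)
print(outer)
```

Key concept: dict holds reference to list.
Step by step:
`outer = [3, 7, 3]` → outer = [3, 7, 3]
`container = {'data': outer}` → container = {'data': [3, 7, 3]}
`container['data'].append(28)` → outer = [3, 7, 3, 28]; container = {'data': [3, 7, 3, 28]}
`print(outer)` → prints [3, 7, 3, 28]

Answer: [3, 7, 3, 28]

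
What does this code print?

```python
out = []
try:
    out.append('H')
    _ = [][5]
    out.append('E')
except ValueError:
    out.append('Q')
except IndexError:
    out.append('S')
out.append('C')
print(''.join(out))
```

Execution trace: 'H' (try body) → 'S' (except IndexError) → 'C' (after the try/except). Output: HSC

Answer: HSC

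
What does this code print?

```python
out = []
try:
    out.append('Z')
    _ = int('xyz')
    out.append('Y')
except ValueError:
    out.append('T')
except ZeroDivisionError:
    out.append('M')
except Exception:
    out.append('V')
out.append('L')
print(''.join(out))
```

Execution trace: 'Z' (try body) → 'T' (except ValueError) → 'L' (after the try/except). Output: ZTL

Answer: ZTL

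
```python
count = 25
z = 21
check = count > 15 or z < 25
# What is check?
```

Trace:
`count = 25` → count = 25
`z = 21` → z = 21
`check = count > 15 or z < 25` → check = True
So check = True

Answer: True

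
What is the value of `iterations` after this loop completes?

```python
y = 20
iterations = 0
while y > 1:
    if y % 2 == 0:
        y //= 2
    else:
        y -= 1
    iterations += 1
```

Steps to reduce 20 to 1
`iterations` takes the values: 0 → 1 → 2 → 3 → 4 → 5

Answer: 5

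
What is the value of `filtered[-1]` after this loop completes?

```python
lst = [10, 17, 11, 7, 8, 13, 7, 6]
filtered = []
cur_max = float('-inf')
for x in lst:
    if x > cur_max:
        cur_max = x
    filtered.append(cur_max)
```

Running max ends at 17
`filtered` takes the values: [] → [10] → [10, 17] → [10, 17, 17] → [10, 17, 17, 17] → [10, 17, 17, 17, 17] → [10, 17, 17, 17, 17, 17] → [10, 17, 17, 17, 17, 17, 17] → [10, 17, 17, 17, 17, 17, 17, 17]
So `filtered[-1]` = 17

Answer: 17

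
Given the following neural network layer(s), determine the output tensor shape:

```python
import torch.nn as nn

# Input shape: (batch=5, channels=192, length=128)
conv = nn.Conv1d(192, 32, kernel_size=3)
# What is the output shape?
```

Input: (5, 192, 128) -> Output: (5, 32, 126)

Answer: (5, 32, 126)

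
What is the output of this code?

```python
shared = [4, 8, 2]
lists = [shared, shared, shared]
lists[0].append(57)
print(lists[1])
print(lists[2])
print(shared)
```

Key concept: list of same reference.
Step by step:
`shared = [4, 8, 2]` → shared = [4, 8, 2]
`lists = [shared, shared, shared]` → lists = [[4, 8, 2], [4, 8, 2], [4, 8, 2]]
`lists[0].append(57)` → shared = [4, 8, 2, 57]; lists = [[4, 8, 2, 57], [4, 8, 2, 57], [4, 8, 2, 57]]
`print(lists[1])` → prints [4, 8, 2, 57]
`print(lists[2])` → prints [4, 8, 2, 57]
`print(shared)` → prints [4, 8, 2, 57]

Answer:
[4, 8, 2, 57]
[4, 8, 2, 57]
[4, 8, 2, 57]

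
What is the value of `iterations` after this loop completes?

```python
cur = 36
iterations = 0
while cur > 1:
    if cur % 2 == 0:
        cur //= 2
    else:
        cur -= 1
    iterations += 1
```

Steps to reduce 36 to 1
`iterations` takes the values: 0 → 1 → 2 → 3 → 4 → 5 → 6

Answer: 6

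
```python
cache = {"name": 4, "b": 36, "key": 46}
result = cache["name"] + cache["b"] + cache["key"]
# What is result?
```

Trace:
`cache = {"name": 4, "b": 36, "key": 46}` → cache = {'name': 4, 'b': 36, 'key': 46}
`result = cache["name"] + cache["b"] + cache["key"]` → result = 86
So result = 86

Answer: 86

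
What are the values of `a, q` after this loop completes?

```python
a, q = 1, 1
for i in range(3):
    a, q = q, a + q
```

Fibonacci: after 3 iterations
`a, q` takes the values: (1, 1) → (1, 2) → (2, 3) → (3, 5)

Answer: 3, 5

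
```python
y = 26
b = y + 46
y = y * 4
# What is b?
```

Trace:
`y = 26` → y = 26
`b = y + 46` → b = 72
`y = y * 4` → y = 104
So b = 72

Answer: 72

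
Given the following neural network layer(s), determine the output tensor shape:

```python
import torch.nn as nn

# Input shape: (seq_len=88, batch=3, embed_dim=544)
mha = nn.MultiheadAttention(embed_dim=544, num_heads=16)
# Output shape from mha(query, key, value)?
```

Input: (88, 3, 544) -> Output: (88, 3, 544)

Answer: (88, 3, 544)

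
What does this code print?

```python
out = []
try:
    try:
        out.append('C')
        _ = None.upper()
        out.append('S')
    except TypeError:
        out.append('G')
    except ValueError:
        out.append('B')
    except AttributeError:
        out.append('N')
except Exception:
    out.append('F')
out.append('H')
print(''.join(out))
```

Execution trace: 'C' (inner try body) → 'N' (inner except AttributeError) → 'H' (after the try/except). Output: CNH

Answer: CNH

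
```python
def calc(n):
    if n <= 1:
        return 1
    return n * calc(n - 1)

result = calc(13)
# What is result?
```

calc(13) = 13 * 12 * 11 * 10 * 9 * 8 * 7 * 6 * 5 * 4 * 3 * 2 * 1 = 6227020800

Answer: 6227020800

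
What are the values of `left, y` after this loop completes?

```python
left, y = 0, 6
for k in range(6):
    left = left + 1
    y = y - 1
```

left goes 0→6, y goes 6→0
`left, y` takes the values: (0, 6) → (1, 6) → (1, 5) → (2, 5) → (2, 4) → (3, 4) → (3, 3) → (4, 3) → (4, 2) → (5, 2) → (5, 1) → (6, 1) → (6, 0)

Answer: 6, 0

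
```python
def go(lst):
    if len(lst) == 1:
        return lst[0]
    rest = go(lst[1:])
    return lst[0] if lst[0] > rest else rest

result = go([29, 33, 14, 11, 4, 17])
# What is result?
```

Recursive max over [29, 33, 14, 11, 4, 17] = 33

Answer: 33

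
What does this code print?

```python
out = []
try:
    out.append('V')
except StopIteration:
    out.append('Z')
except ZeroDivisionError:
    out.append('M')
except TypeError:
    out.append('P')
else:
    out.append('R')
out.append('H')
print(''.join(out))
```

Execution trace: 'V' (try body, no exception) → 'R' (else) → 'H' (after the try/except). Output: VRH

Answer: VRH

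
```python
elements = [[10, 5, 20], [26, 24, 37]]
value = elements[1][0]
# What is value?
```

Trace:
`elements = [[10, 5, 20], [26, 24, 37]]` → elements = [[10, 5, 20], [26, 24, 37]]
`value = elements[1][0]` → value = 26
So value = 26

Answer: 26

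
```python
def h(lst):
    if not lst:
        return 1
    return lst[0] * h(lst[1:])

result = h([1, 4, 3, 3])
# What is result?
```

Product over [1, 4, 3, 3] = 1 * 4 * 3 * 3 = 36

Answer: 36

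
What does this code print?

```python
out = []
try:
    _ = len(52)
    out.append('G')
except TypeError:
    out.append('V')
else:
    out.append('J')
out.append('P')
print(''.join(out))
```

Execution trace: 'V' (except TypeError) → 'P' (after the try/except). Output: VP

Answer: VP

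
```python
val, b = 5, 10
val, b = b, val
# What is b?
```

Trace:
`val, b = 5, 10` → val = 5; b = 10
`val, b = b, val` → val = 10; b = 5
So b = 5

Answer: 5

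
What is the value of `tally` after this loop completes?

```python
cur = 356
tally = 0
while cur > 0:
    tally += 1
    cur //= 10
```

Count digits by repeated division by 10
`tally` takes the values: 0 → 1 → 2 → 3

Answer: 3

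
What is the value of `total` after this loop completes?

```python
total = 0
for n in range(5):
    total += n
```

Sum of 0 to 4 = 10
`total` takes the values: 0 → 1 → 3 → 6 → 10

Answer: 10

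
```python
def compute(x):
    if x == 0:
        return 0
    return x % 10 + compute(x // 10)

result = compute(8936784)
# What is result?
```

Sum of digits of 8936784: 4 + 8 + 7 + 6 + 3 + 9 + 8 = 45

Answer: 45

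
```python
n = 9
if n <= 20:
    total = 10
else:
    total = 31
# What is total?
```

Trace:
`n = 9` → n = 9
`if n <= 20: ...` → n <= 20 is True → total = 10
So total = 10

Answer: 10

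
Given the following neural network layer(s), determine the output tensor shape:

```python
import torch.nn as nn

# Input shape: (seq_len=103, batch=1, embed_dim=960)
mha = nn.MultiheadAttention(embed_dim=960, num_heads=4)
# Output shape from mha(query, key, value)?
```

Input: (103, 1, 960) -> Output: (103, 1, 960)

Answer: (103, 1, 960)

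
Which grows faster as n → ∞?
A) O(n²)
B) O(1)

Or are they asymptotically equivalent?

O(n²) vs O(1): Higher order terms dominate.

Answer: A) O(n²) grows faster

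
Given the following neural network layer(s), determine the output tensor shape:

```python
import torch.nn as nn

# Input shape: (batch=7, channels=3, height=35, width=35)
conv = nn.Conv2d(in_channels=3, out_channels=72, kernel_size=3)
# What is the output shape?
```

Input: (7, 3, 35, 35) -> Output: (7, 72, 33, 33)

Answer: (7, 72, 33, 33)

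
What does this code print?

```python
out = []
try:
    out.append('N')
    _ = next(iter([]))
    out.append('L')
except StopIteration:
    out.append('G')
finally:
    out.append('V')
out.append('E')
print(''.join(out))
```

Execution trace: 'N' (try body) → 'G' (except StopIteration) → 'V' (finally) → 'E' (after the try/except). Output: NGVE

Answer: NGVE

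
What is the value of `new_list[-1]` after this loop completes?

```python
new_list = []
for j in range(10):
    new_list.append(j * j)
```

Last element of squares 0 to 9
`new_list` takes the values: [] → [0] → [0, 1] → [0, 1, 4] → [0, 1, 4, 9] → [0, 1, 4, 9, 16] → [0, 1, 4, 9, 16, 25] → [0, 1, 4, 9, 16, 25, 36] → [0, 1, 4, 9, 16, 25, 36, 49] → [0, 1, 4, 9, 16, 25, 36, 49, 64] → [0, 1, 4, 9, 16, 25, 36, 49, 64, 81]
So `new_list[-1]` = 81

Answer: 81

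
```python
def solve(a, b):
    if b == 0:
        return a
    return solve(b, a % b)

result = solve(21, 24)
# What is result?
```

solve(21, 24) -> solve(24, 21) -> solve(21, 3) -> solve(3, 0) -> 3

Answer: 3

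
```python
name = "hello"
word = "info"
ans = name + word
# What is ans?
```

Trace:
`name = "hello"` → name = 'hello'
`word = "info"` → word = 'info'
`ans = name + word` → ans = 'helloinfo'
So ans = 'helloinfo'

Answer: 'helloinfo'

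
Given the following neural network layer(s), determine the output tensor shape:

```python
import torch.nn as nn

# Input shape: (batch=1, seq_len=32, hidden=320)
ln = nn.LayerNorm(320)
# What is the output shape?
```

Input: (1, 32, 320) -> Output: (1, 32, 320)

Answer: (1, 32, 320)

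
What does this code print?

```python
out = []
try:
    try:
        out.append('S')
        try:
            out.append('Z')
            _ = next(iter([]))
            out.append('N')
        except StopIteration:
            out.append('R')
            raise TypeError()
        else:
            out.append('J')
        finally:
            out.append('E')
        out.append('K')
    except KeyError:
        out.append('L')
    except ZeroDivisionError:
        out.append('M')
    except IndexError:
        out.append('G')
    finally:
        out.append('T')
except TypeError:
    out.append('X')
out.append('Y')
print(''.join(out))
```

Execution trace: 'S' (try body) → 'Z' (inner try body) → 'R' (inner except StopIteration) → 'E' (inner finally) → 'T' (finally) → 'X' (outer except TypeError) → 'Y' (after the try/except). Output: SZRETXY

Answer: SZRETXY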